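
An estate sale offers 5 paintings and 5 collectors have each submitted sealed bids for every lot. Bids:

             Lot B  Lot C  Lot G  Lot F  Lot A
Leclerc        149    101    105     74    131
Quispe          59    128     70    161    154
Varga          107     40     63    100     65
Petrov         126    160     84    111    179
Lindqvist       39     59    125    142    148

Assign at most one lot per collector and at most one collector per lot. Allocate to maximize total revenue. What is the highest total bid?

Max total: $688

Optimal: Leclerc→Lot B ($149), Quispe→Lot A ($154), Varga→Lot F ($100), Petrov→Lot C ($160), Lindqvist→Lot G ($125) — total 149+154+100+160+125 = $688.
Row-greedy (each collector in turn takes its best remaining lot) gives $660, worse by 28.
Swapping Leclerc↔Quispe (Leclerc→Lot A $131, Quispe→Lot B $59) loses 113.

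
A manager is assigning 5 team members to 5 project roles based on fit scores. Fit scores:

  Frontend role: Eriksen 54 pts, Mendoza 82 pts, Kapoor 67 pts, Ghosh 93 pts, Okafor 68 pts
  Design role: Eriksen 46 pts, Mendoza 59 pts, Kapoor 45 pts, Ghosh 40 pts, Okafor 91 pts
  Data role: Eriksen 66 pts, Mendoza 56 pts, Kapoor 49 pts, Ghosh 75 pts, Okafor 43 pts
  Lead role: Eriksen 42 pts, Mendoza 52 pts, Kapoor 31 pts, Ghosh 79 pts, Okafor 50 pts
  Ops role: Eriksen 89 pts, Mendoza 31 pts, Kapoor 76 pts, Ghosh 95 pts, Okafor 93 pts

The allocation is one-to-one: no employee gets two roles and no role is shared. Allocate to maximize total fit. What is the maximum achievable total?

Max total: 394 pts

This is a one-to-one assignment (maximum-weight bipartite matching).
Optimal: Eriksen→Data role (66 pts), Mendoza→Frontend role (82 pts), Kapoor→Ops role (76 pts), Ghosh→Lead role (79 pts), Okafor→Design role (91 pts) — total 66+82+76+79+91 = 394 pts.
Swapping Kapoor↔Eriksen (Kapoor→Data role 49 pts, Eriksen→Ops role 89 pts) loses 4.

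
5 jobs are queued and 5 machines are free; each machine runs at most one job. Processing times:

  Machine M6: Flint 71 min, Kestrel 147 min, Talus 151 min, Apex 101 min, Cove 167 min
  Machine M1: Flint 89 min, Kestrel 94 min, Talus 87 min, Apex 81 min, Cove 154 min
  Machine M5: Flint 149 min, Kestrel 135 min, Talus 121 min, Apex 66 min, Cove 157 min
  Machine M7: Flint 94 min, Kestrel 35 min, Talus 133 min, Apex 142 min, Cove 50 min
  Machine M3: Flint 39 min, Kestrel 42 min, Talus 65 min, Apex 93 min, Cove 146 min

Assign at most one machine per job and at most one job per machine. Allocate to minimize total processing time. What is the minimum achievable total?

Optimal: Flint→Machine M6 (71 min), Kestrel→Machine M3 (42 min), Talus→Machine M1 (87 min), Apex→Machine M5 (66 min), Cove→Machine M7 (50 min) — total 71+42+87+66+50 = 316 min.
Row-greedy (each job in turn takes its cheapest remaining machine) gives 394 min, worse by 78.
Next-best assignment: Flint→Machine M6, Kestrel→Machine M1, Talus→Machine M3, Apex→Machine M5, Cove→Machine M7 = 346 min.
Swapping Cove↔Kestrel (Cove→Machine M3 146 min, Kestrel→Machine M7 35 min) adds 89.
Checked against all permutations: 316 min is optimal.

Min total: 316 min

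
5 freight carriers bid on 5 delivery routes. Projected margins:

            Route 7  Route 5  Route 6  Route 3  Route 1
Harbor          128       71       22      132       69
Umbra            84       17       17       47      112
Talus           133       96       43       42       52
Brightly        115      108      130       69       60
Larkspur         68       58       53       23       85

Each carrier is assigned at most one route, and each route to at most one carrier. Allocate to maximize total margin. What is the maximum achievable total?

Maximum total: $565k

Optimal: Harbor→Route 3 ($132k), Umbra→Route 1 ($112k), Talus→Route 7 ($133k), Brightly→Route 6 ($130k), Larkspur→Route 5 ($58k) — total 132+112+133+130+58 = $565k.
Column-greedy (each route in turn goes to its best remaining carrier) gives $538k, worse by 27.
Swapping Harbor↔Talus (Harbor→Route 7 $128k, Talus→Route 3 $42k) loses 95.
Checked against all permutations: $565k is optimal.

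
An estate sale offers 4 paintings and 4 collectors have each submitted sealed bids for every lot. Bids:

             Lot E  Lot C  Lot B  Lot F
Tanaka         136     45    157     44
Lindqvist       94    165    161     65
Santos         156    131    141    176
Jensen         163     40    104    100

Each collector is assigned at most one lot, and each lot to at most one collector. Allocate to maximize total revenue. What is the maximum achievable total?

Max total: $661

Treat this as an assignment problem: match each collector to one lot.
Optimal: Tanaka→Lot B ($157), Lindqvist→Lot C ($165), Santos→Lot F ($176), Jensen→Lot E ($163) — total 157+165+176+163 = $661.
Next-best assignment: Tanaka→Lot E, Lindqvist→Lot C, Santos→Lot F, Jensen→Lot B = $581.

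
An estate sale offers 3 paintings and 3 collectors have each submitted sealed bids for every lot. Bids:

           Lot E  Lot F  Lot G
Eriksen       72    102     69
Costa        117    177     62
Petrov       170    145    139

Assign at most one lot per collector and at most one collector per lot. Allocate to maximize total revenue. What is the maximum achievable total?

Maximum total: $416

Optimal: Eriksen→Lot G ($69), Costa→Lot F ($177), Petrov→Lot E ($170) — total 69+177+170 = $416.
Row-greedy (each collector in turn takes its best remaining lot) gives $358, worse by 58.
Next-best assignment: Eriksen→Lot E, Costa→Lot F, Petrov→Lot G = $388.
Every other assignment is strictly worse.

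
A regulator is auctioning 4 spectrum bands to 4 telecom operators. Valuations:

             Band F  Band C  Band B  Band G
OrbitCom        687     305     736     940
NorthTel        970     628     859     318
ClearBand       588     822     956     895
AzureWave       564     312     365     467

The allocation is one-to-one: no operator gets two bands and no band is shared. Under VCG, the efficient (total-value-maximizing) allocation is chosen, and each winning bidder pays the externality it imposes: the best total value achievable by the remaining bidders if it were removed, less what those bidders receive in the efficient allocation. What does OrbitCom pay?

OrbitCom pays $148M.

Efficient allocation: OrbitCom→Band G ($940M), NorthTel→Band B ($859M), ClearBand→Band C ($822M), AzureWave→Band F ($564M); total welfare W = $3185M.
OrbitCom receives Band G at value $940M, so the others get W − 940 = $2245M.
Without OrbitCom: best allocation of the remaining 3 bidders over all 4 bands is NorthTel→Band F ($970M), ClearBand→Band B ($956M), AzureWave→Band G ($467M), total $2393M.
VCG payment = (others' best without OrbitCom) − (others' welfare with OrbitCom) = 2393 − 2245 = $148M.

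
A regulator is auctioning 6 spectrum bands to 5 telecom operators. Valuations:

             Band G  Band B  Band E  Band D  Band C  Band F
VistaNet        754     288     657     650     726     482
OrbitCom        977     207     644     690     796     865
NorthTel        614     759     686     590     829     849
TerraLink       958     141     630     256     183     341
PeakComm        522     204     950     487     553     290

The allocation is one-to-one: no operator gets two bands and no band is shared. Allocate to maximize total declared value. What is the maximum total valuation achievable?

Max total: $4258M

This is a one-to-one assignment (maximum-weight bipartite matching).
Optimal: VistaNet→Band C ($726M), OrbitCom→Band F ($865M), NorthTel→Band B ($759M), TerraLink→Band G ($958M), PeakComm→Band E ($950M) — total 726+865+759+958+950 = $4258M.
Row-greedy (each operator in turn takes its best remaining band) gives $3565M, worse by 693.
Next-best assignment: VistaNet→Band D, OrbitCom→Band F, NorthTel→Band C, TerraLink→Band G, PeakComm→Band E = $4252M.
Checked against all permutations: $4258M is optimal.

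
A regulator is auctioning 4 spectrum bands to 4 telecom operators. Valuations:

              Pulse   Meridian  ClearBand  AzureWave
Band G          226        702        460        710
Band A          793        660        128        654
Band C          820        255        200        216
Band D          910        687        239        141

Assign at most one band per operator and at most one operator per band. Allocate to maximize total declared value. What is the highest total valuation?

Maximum total: $2621M

Optimal: Pulse→Band C ($820M), Meridian→Band D ($687M), ClearBand→Band G ($460M), AzureWave→Band A ($654M) — total 820+687+460+654 = $2621M.
Column-greedy (each band in turn goes to its best remaining operator) gives $1997M, worse by 624.
No other one-to-one assignment exceeds $2621M.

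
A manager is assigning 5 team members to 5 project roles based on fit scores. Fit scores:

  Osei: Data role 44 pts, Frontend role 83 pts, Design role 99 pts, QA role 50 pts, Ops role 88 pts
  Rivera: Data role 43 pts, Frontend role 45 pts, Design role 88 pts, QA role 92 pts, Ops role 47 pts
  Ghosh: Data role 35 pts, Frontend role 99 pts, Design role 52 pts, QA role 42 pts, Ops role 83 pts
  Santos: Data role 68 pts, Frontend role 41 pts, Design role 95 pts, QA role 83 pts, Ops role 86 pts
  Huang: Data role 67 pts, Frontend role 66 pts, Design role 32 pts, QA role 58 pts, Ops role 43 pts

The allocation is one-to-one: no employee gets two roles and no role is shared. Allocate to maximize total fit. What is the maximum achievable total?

Optimal: Osei→Design role (99 pts), Rivera→QA role (92 pts), Ghosh→Frontend role (99 pts), Santos→Ops role (86 pts), Huang→Data role (67 pts) — total 99+92+99+86+67 = 443 pts.
Column-greedy (each role in turn goes to its best remaining employee) gives 401 pts, worse by 42.
Next-best assignment: Osei→Ops role, Rivera→QA role, Ghosh→Frontend role, Santos→Design role, Huang→Data role = 441 pts.
Swapping Huang↔Santos (Huang→Ops role 43 pts, Santos→Data role 68 pts) loses 42.

Max total: 443 pts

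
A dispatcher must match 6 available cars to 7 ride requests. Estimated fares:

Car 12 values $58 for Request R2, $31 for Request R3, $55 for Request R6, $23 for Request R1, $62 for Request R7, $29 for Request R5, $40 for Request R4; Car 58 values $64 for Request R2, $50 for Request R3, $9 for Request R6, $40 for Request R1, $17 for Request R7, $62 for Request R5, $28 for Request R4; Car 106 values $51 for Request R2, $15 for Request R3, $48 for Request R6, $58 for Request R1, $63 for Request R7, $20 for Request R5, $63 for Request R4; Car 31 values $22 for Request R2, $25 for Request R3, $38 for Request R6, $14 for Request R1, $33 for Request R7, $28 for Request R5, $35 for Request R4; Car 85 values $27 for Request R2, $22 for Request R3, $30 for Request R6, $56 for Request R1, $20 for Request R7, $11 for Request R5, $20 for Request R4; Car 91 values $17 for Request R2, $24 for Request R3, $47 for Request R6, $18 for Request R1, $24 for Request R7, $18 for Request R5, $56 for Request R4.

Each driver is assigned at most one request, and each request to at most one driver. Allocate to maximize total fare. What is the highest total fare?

Treat this as an assignment problem: match each driver to one request.
Optimal: Car 12→Request R2 ($58), Car 58→Request R5 ($62), Car 106→Request R7 ($63), Car 31→Request R6 ($38), Car 85→Request R1 ($56), Car 91→Request R4 ($56) — total 58+62+63+38+56+56 = $333.
Max-entry greedy (repeatedly take the single best remaining cell) gives $322, worse by 11.

Maximum total: $333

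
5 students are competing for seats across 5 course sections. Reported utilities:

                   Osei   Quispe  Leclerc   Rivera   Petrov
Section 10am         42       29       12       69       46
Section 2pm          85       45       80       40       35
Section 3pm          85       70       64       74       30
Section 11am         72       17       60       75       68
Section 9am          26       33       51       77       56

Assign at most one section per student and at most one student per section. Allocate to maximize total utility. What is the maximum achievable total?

Max total: 347 points

Optimal: Osei→Section 11am (72 points), Quispe→Section 3pm (70 points), Leclerc→Section 2pm (80 points), Rivera→Section 10am (69 points), Petrov→Section 9am (56 points) — total 72+70+80+69+56 = 347 points.
Row-greedy (each student in turn takes its best remaining section) gives 338 points, worse by 9.
Next-best assignment: Osei→Section 11am, Quispe→Section 3pm, Leclerc→Section 2pm, Rivera→Section 9am, Petrov→Section 10am = 345 points.
Checked against all permutations: 347 points is optimal.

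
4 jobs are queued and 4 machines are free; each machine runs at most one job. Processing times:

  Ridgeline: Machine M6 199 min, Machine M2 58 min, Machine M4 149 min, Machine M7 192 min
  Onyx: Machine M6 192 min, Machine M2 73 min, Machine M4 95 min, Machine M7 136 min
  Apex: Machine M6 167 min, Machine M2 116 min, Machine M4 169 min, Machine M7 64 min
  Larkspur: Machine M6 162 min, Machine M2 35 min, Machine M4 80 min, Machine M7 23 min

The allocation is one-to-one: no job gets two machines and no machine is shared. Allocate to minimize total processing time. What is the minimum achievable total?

Min total: 343 min

Optimal: Ridgeline→Machine M2 (58 min), Onyx→Machine M4 (95 min), Apex→Machine M6 (167 min), Larkspur→Machine M7 (23 min) — total 58+95+167+23 = 343 min.
Row-greedy (each job in turn takes its cheapest remaining machine) gives 379 min, worse by 36.
Next-best assignment: Ridgeline→Machine M2, Onyx→Machine M4, Apex→Machine M7, Larkspur→Machine M6 = 379 min.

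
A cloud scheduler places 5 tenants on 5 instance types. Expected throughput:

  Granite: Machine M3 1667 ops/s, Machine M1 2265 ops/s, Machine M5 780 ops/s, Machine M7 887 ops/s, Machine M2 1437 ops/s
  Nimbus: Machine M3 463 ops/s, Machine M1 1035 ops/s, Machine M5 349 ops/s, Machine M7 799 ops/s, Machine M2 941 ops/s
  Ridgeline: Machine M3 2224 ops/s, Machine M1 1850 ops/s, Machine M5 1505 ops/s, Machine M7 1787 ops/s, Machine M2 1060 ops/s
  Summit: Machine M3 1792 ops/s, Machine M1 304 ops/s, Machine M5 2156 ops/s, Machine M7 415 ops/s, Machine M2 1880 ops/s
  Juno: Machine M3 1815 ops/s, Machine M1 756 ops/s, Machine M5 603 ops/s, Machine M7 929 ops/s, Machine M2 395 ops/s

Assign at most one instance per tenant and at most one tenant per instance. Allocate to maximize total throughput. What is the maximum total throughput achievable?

Max total: 8964 ops/s

Treat this as an assignment problem: match each tenant to one instance.
Optimal: Granite→Machine M1 (2265 ops/s), Nimbus→Machine M2 (941 ops/s), Ridgeline→Machine M7 (1787 ops/s), Summit→Machine M5 (2156 ops/s), Juno→Machine M3 (1815 ops/s) — total 2265+941+1787+2156+1815 = 8964 ops/s.
Row-greedy (each tenant in turn takes its best remaining instance) gives 8515 ops/s, worse by 449.
No other one-to-one assignment exceeds 8964 ops/s.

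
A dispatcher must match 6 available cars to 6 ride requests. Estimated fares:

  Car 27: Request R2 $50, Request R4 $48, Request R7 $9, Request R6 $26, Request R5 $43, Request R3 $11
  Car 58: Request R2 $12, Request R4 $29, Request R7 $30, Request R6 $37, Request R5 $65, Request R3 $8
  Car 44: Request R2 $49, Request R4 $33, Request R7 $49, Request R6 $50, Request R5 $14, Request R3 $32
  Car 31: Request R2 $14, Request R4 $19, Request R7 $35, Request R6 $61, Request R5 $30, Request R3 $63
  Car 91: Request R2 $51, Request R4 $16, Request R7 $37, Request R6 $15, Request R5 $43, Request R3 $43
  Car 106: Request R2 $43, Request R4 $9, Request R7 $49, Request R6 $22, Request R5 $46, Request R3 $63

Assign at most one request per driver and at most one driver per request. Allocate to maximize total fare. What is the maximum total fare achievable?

Max total: $337

Optimal: Car 27→Request R4 ($48), Car 58→Request R5 ($65), Car 44→Request R7 ($49), Car 31→Request R6 ($61), Car 91→Request R2 ($51), Car 106→Request R3 ($63) — total 48+65+49+61+51+63 = $337.
Max-entry greedy (repeatedly take the single best remaining cell) gives $326, worse by 11.
Checked against all permutations: $337 is optimal.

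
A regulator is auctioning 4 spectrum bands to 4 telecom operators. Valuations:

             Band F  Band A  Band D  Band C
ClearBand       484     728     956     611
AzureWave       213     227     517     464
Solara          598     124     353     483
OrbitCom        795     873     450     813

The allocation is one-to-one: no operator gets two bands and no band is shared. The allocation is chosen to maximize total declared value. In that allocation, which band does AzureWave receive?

Optimal: ClearBand→Band D ($956M), AzureWave→Band C ($464M), Solara→Band F ($598M), OrbitCom→Band A ($873M) — total 956+464+598+873 = $2891M.
Column-greedy (each band in turn goes to its best remaining operator) gives $2523M, worse by 368.
Swapping AzureWave↔OrbitCom (AzureWave→Band A $227M, OrbitCom→Band C $813M) loses 297.
Every other assignment is strictly worse.
AzureWave's own top band is Band D ($517M), but forcing AzureWave→Band D and reassigning the rest optimally gives only $2656M — worse by 235.

AzureWave receives Band C.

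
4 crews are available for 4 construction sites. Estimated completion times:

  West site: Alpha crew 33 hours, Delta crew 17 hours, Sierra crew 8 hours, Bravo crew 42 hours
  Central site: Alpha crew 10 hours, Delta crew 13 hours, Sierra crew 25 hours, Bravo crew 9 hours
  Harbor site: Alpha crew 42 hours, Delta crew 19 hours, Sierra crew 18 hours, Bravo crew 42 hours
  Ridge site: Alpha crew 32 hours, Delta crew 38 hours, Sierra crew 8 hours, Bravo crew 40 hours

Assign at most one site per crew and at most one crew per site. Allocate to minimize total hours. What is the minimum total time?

Minimum total: 68 hours

Optimal: Alpha crew→Ridge site (32 hours), Delta crew→Harbor site (19 hours), Sierra crew→West site (8 hours), Bravo crew→Central site (9 hours) — total 32+19+8+9 = 68 hours.
Row-greedy (each crew in turn takes its cheapest remaining site) gives 77 hours, worse by 9.
Every other assignment is strictly worse.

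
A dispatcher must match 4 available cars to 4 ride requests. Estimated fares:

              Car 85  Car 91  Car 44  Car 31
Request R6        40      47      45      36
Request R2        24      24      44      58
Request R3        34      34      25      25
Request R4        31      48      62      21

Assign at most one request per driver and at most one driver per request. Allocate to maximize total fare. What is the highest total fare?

Maximum total: $201

Optimal: Car 85→Request R3 ($34), Car 91→Request R6 ($47), Car 44→Request R4 ($62), Car 31→Request R2 ($58) — total 34+47+62+58 = $201.
Row-greedy (each driver in turn takes its best remaining request) gives $157, worse by 44.
Swapping Car 85↔Car 31 (Car 85→Request R2 $24, Car 31→Request R3 $25) loses 43.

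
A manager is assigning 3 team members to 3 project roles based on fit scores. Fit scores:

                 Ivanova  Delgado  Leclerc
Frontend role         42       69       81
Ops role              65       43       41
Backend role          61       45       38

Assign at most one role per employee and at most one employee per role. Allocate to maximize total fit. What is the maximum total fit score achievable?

Max total: 191 pts

Treat this as an assignment problem: match each employee to one role.
Optimal: Ivanova→Ops role (65 pts), Delgado→Backend role (45 pts), Leclerc→Frontend role (81 pts) — total 65+45+81 = 191 pts.
Row-greedy (each employee in turn takes its best remaining role) gives 172 pts, worse by 19.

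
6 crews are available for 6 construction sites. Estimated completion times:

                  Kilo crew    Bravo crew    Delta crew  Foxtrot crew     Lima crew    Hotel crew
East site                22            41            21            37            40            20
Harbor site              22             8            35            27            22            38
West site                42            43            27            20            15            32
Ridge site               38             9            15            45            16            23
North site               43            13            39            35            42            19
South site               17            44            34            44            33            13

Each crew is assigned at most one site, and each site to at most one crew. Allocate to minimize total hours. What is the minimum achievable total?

This is a one-to-one assignment (minimum-cost bipartite matching).
Optimal: Kilo crew→South site (17 hours), Bravo crew→Harbor site (8 hours), Delta crew→East site (21 hours), Foxtrot crew→West site (20 hours), Lima crew→Ridge site (16 hours), Hotel crew→North site (19 hours) — total 17+8+21+20+16+19 = 101 hours.
Column-greedy (each site in turn goes to its cheapest remaining crew) gives 110 hours, worse by 9.
Next-best assignment: Kilo crew→East site, Bravo crew→North site, Delta crew→Ridge site, Foxtrot crew→Harbor site, Lima crew→West site, Hotel crew→South site = 105 hours.
Checked against all permutations: 101 hours is optimal.

Min total: 101 hours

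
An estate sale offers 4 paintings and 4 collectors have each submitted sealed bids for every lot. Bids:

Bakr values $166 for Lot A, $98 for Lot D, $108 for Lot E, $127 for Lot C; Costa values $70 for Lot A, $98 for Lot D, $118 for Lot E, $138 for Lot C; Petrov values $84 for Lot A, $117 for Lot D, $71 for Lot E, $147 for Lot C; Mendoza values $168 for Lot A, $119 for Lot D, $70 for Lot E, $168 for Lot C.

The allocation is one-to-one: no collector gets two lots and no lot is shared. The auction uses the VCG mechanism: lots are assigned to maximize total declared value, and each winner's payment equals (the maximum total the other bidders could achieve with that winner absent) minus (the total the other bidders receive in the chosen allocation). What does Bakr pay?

Efficient allocation: Bakr→Lot A ($166), Costa→Lot E ($118), Petrov→Lot D ($117), Mendoza→Lot C ($168); total welfare W = $569.
Bakr receives Lot A at value $166, so the others get W − 166 = $403.
Without Bakr: best allocation of the remaining 3 bidders over all 4 lots is Costa→Lot E ($118), Petrov→Lot C ($147), Mendoza→Lot A ($168), total $433.
VCG payment = (others' best without Bakr) − (others' welfare with Bakr) = 433 − 403 = $30.

Bakr pays $30.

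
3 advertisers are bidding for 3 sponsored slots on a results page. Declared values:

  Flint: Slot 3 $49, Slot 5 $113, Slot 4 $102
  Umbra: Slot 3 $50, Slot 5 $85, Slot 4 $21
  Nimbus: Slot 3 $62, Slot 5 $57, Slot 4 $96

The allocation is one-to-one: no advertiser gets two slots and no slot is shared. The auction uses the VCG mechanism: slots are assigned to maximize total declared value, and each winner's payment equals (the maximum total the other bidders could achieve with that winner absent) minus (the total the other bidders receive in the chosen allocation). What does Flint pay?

Flint pays $35.

Efficient allocation: Flint→Slot 5 ($113), Umbra→Slot 3 ($50), Nimbus→Slot 4 ($96); total welfare W = $259.
Flint receives Slot 5 at value $113, so the others get W − 113 = $146.
Without Flint: best allocation of the remaining 2 bidders over all 3 slots is Umbra→Slot 5 ($85), Nimbus→Slot 4 ($96), total $181.
VCG payment = (others' best without Flint) − (others' welfare with Flint) = 181 − 146 = $35.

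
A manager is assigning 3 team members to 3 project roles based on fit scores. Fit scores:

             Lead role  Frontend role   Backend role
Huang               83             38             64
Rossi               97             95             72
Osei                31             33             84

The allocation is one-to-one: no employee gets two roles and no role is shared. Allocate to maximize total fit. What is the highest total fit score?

Optimal: Huang→Lead role (83 pts), Rossi→Frontend role (95 pts), Osei→Backend role (84 pts) — total 83+95+84 = 262 pts.
Max-entry greedy (repeatedly take the single best remaining cell) gives 219 pts, worse by 43.
Swapping Rossi↔Huang (Rossi→Lead role 97 pts, Huang→Frontend role 38 pts) loses 43.
No other one-to-one assignment exceeds 262 pts.

Maximum total: 262 pts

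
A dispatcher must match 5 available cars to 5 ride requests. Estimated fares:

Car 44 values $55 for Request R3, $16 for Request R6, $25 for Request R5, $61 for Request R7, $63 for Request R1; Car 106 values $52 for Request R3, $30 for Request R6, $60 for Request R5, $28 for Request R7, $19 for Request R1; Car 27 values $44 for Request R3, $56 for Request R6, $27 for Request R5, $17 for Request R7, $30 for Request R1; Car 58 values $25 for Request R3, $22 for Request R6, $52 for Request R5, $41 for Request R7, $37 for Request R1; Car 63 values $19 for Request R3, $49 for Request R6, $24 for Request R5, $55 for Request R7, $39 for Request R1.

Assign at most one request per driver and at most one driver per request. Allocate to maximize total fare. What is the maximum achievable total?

Max total: $278

Optimal: Car 44→Request R1 ($63), Car 106→Request R3 ($52), Car 27→Request R6 ($56), Car 58→Request R5 ($52), Car 63→Request R7 ($55) — total 63+52+56+52+55 = $278.
Row-greedy (each driver in turn takes its best remaining request) gives $239, worse by 39.
Next-best assignment: Car 44→Request R3, Car 106→Request R5, Car 27→Request R6, Car 58→Request R1, Car 63→Request R7 = $263.
Swapping Car 44↔Car 63 (Car 44→Request R7 $61, Car 63→Request R1 $39) loses 18.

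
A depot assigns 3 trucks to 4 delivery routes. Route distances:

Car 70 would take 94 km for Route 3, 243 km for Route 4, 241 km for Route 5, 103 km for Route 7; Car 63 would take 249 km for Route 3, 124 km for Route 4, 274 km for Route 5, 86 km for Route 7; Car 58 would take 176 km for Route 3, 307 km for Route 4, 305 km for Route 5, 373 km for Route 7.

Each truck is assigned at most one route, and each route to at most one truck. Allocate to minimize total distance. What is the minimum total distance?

Min total: 403 km

Optimal: Car 70→Route 7 (103 km), Car 63→Route 4 (124 km), Car 58→Route 3 (176 km) — total 103+124+176 = 403 km.
Row-greedy (each truck in turn takes its cheapest remaining route) gives 485 km, worse by 82.
Checked against all permutations: 403 km is optimal.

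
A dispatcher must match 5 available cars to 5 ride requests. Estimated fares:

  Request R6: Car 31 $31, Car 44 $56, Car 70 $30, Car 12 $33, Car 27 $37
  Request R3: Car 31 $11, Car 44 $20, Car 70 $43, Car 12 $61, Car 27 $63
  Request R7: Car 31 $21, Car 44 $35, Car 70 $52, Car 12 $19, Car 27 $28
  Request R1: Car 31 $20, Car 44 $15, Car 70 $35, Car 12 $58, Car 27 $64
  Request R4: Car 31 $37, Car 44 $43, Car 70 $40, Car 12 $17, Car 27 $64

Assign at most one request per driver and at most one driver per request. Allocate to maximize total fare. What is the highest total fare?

Treat this as an assignment problem: match each driver to one request.
Optimal: Car 31→Request R4 ($37), Car 44→Request R6 ($56), Car 70→Request R7 ($52), Car 12→Request R3 ($61), Car 27→Request R1 ($64) — total 37+56+52+61+64 = $270.
Next-best assignment: Car 31→Request R4, Car 44→Request R6, Car 70→Request R7, Car 12→Request R1, Car 27→Request R3 = $266.
Swapping Car 44↔Car 31 (Car 44→Request R4 $43, Car 31→Request R6 $31) loses 19.

Max total: $270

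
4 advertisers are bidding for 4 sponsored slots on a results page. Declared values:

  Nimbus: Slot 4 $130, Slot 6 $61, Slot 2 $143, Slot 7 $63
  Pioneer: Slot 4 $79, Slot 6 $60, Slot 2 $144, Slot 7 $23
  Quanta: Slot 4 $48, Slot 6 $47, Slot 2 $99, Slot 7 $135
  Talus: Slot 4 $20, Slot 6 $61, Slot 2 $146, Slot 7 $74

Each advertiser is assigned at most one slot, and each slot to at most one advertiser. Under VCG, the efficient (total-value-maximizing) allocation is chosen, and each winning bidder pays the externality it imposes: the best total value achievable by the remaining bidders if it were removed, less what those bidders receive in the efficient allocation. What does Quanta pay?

Quanta pays $12.

Efficient allocation: Nimbus→Slot 4 ($130), Pioneer→Slot 6 ($60), Quanta→Slot 7 ($135), Talus→Slot 2 ($146); total welfare W = $471.
Quanta receives Slot 7 at value $135, so the others get W − 135 = $336.
Without Quanta: best allocation of the remaining 3 bidders over all 4 slots is Nimbus→Slot 4 ($130), Pioneer→Slot 2 ($144), Talus→Slot 7 ($74), total $348.
VCG payment = (others' best without Quanta) − (others' welfare with Quanta) = 348 − 336 = $12.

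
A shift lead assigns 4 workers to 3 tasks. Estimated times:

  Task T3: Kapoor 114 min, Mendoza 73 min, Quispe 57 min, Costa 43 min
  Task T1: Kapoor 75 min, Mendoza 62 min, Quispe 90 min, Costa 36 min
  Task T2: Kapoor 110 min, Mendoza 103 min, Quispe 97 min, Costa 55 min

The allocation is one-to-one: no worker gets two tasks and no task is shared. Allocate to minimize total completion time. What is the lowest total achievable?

Minimum total: 174 min

This is the linear assignment problem.
Optimal: Quispe→Task T3 (57 min), Mendoza→Task T1 (62 min), Costa→Task T2 (55 min) — total 57+62+55 = 174 min.
Min-entry greedy (repeatedly take the single cheapest remaining cell) gives 196 min, worse by 22.
Next-best assignment: Quispe→Task T3, Kapoor→Task T1, Costa→Task T2 = 187 min.
Swapping Quispe↔Mendoza (Quispe→Task T1 90 min, Mendoza→Task T3 73 min) adds 44.
Every other assignment is strictly worse.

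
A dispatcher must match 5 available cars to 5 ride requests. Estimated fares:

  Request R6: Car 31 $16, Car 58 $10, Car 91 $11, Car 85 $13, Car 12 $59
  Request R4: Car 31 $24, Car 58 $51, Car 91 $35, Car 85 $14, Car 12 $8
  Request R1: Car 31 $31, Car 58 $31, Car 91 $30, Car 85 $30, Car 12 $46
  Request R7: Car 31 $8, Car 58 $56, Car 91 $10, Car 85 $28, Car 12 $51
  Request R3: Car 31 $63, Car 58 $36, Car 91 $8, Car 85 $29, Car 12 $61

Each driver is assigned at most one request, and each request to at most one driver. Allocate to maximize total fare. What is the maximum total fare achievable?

Optimal: Car 31→Request R3 ($63), Car 58→Request R7 ($56), Car 91→Request R4 ($35), Car 85→Request R1 ($30), Car 12→Request R6 ($59) — total 63+56+35+30+59 = $243.
Column-greedy (each request in turn goes to its best remaining driver) gives $177, worse by 66.
Next-best assignment: Car 31→Request R3, Car 58→Request R4, Car 91→Request R1, Car 85→Request R7, Car 12→Request R6 = $231.

Max total: $243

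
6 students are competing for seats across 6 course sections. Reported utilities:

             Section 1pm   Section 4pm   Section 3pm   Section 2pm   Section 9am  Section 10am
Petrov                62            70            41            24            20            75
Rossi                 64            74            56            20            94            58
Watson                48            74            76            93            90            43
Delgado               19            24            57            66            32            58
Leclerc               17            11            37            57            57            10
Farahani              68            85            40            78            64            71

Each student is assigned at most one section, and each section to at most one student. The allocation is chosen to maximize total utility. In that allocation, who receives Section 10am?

Delgado receives Section 10am.

Treat this as an assignment problem: match each student to one section.
Optimal: Petrov→Section 1pm (62 points), Rossi→Section 9am (94 points), Watson→Section 3pm (76 points), Delgado→Section 10am (58 points), Leclerc→Section 2pm (57 points), Farahani→Section 4pm (85 points) — total 62+94+76+58+57+85 = 432 points.
Max-entry greedy (repeatedly take the single best remaining cell) gives 421 points, worse by 11.
Next-best assignment: Petrov→Section 10am, Rossi→Section 1pm, Watson→Section 2pm, Delgado→Section 3pm, Leclerc→Section 9am, Farahani→Section 4pm = 431 points.
Delgado's own top section is Section 2pm (66 points), but forcing Delgado→Section 2pm and reassigning the rest optimally gives only 423 points — worse by 9.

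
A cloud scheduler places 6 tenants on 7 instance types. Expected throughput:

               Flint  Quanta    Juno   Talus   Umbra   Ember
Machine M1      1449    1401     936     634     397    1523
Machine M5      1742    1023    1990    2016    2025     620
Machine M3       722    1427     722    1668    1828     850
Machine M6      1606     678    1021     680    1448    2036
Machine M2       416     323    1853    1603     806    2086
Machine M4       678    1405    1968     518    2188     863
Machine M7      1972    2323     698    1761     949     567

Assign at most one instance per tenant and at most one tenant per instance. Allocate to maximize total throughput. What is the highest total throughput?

Optimal: Flint→Machine M1 (1449 ops/s), Quanta→Machine M7 (2323 ops/s), Juno→Machine M2 (1853 ops/s), Talus→Machine M5 (2016 ops/s), Umbra→Machine M4 (2188 ops/s), Ember→Machine M6 (2036 ops/s) — total 1449+2323+1853+2016+2188+2036 = 11865 ops/s.
Max-entry greedy (repeatedly take the single best remaining cell) gives 11155 ops/s, worse by 710.
Next-best assignment: Flint→Machine M6, Quanta→Machine M7, Juno→Machine M5, Talus→Machine M3, Umbra→Machine M4, Ember→Machine M2 = 11861 ops/s.
Swapping Talus↔Juno (Talus→Machine M2 1603 ops/s, Juno→Machine M5 1990 ops/s) loses 276.

Max total: 11865 ops/s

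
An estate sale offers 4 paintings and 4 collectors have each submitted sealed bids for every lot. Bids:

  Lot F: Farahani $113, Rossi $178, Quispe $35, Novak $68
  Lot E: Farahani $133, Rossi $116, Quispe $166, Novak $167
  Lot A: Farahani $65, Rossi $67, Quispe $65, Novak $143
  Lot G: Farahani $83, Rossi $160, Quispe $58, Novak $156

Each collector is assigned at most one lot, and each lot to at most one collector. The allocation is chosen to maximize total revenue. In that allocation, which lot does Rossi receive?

Rossi receives Lot G.

This is a one-to-one assignment (maximum-weight bipartite matching).
Optimal: Farahani→Lot F ($113), Rossi→Lot G ($160), Quispe→Lot E ($166), Novak→Lot A ($143) — total 113+160+166+143 = $582.
Row-greedy (each collector in turn takes its best remaining lot) gives $532, worse by 50.
Checked against all permutations: $582 is optimal.
Rossi's own top lot is Lot F ($178), but forcing Rossi→Lot F and reassigning the rest optimally gives only $570 — worse by 12.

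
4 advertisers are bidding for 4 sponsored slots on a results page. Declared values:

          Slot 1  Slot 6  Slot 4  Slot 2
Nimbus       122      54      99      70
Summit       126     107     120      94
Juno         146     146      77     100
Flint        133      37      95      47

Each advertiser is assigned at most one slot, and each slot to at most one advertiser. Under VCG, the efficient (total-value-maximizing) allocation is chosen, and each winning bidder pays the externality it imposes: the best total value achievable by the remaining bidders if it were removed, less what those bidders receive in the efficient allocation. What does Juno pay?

Efficient allocation: Nimbus→Slot 4 ($99), Summit→Slot 2 ($94), Juno→Slot 6 ($146), Flint→Slot 1 ($133); total welfare W = $472.
Juno receives Slot 6 at value $146, so the others get W − 146 = $326.
Without Juno: best allocation of the remaining 3 bidders over all 4 slots is Nimbus→Slot 4 ($99), Summit→Slot 6 ($107), Flint→Slot 1 ($133), total $339.
VCG payment = (others' best without Juno) − (others' welfare with Juno) = 339 − 326 = $13.

Juno pays $13.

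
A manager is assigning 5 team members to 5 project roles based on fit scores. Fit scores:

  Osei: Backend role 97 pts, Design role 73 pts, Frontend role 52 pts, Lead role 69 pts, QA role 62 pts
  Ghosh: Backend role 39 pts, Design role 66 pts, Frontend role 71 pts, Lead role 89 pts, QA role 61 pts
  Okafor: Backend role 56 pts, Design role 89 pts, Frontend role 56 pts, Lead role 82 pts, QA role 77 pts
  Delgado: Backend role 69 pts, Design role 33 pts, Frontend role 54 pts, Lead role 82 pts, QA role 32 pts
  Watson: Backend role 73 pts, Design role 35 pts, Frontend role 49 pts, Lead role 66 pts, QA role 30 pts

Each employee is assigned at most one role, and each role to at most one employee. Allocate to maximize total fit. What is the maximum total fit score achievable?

Optimal: Osei→Backend role (97 pts), Ghosh→QA role (61 pts), Okafor→Design role (89 pts), Delgado→Lead role (82 pts), Watson→Frontend role (49 pts) — total 97+61+89+82+49 = 378 pts.
Next-best assignment: Osei→QA role, Ghosh→Frontend role, Okafor→Design role, Delgado→Lead role, Watson→Backend role = 377 pts.
Swapping Okafor↔Delgado (Okafor→Lead role 82 pts, Delgado→Design role 33 pts) loses 56.

Maximum total: 378 pts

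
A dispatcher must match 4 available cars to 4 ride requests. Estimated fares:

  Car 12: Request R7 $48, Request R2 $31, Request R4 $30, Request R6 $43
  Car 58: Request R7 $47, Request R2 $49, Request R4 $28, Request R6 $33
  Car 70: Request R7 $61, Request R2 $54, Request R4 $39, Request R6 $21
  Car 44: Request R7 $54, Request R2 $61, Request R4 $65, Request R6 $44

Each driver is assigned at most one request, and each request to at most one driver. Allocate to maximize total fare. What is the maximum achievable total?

This is the linear assignment problem.
Optimal: Car 12→Request R6 ($43), Car 58→Request R2 ($49), Car 70→Request R7 ($61), Car 44→Request R4 ($65) — total 43+49+61+65 = $218.
Row-greedy (each driver in turn takes its best remaining request) gives $180, worse by 38.
Next-best assignment: Car 12→Request R6, Car 58→Request R7, Car 70→Request R2, Car 44→Request R4 = $209.
Checked against all permutations: $218 is optimal.

Max total: $218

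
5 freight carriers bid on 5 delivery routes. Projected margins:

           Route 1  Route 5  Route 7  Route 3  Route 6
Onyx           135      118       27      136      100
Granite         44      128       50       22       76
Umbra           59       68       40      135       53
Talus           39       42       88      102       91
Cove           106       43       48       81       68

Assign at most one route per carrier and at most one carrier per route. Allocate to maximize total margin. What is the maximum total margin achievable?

This is a one-to-one assignment (maximum-weight bipartite matching).
Optimal: Onyx→Route 6 ($100k), Granite→Route 5 ($128k), Umbra→Route 3 ($135k), Talus→Route 7 ($88k), Cove→Route 1 ($106k) — total 100+128+135+88+106 = $557k.
Column-greedy (each route in turn goes to its best remaining carrier) gives $554k, worse by 3.
Swapping Talus↔Cove (Talus→Route 1 $39k, Cove→Route 7 $48k) loses 107.
No other one-to-one assignment exceeds $557k.

Maximum total: $557k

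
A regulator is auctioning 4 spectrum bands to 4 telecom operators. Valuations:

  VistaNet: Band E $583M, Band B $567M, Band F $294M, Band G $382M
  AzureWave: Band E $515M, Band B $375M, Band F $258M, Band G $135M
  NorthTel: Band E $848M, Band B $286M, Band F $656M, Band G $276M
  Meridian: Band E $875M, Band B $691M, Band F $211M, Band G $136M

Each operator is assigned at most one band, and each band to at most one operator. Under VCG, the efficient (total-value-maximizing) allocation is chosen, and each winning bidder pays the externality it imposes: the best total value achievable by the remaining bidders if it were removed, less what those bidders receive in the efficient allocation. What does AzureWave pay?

Efficient allocation: VistaNet→Band G ($382M), AzureWave→Band B ($375M), NorthTel→Band F ($656M), Meridian→Band E ($875M); total welfare W = $2288M.
AzureWave receives Band B at value $375M, so the others get W − 375 = $1913M.
Without AzureWave: best allocation of the remaining 3 bidders over all 4 bands is VistaNet→Band B ($567M), NorthTel→Band F ($656M), Meridian→Band E ($875M), total $2098M.
VCG payment = (others' best without AzureWave) − (others' welfare with AzureWave) = 2098 − 1913 = $185M.

AzureWave pays $185M.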